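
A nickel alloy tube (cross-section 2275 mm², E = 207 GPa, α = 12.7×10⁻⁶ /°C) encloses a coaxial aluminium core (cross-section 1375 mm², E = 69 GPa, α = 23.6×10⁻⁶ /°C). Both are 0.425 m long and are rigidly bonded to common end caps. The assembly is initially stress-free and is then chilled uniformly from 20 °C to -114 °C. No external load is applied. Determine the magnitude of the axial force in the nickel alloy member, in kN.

The aluminium has the larger α, so on cooling it would change length more than the nickel alloy if both were free. The rigid plates force a common final length, so the aluminium is put into tension and the nickel alloy into compression, with equal and opposite forces P (no external load).
Equating the net (thermal + elastic) strains gives |α₁ − α₂|·ΔT = P·[1/(A₁E₁) + 1/(A₂E₂)].
|α₁ − α₂|·ΔT = 10.9×10⁻⁶ × 134 = 0.001461.
1/(A₁E₁) + 1/(A₂E₂) = 1/(2275×207×10³) + 1/(1375×69×10³) = 1.266×10⁻⁸ N⁻¹.
So P = 0.001461 / 1.266×10⁻⁸ = 115.3 kN.

P ≈ 115 kN (compressive in the nickel alloy)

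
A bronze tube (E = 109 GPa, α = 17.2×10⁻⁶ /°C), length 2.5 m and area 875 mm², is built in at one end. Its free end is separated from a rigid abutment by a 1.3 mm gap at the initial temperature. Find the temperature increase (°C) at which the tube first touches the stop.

The gap closes when αΔT L = 1.3 mm, since the tube is still unstressed at that instant.
ΔT = 1.3 / (17.2×10⁻⁶ × 2500) = 30.23 °C.

ΔT ≈ 30.2 °C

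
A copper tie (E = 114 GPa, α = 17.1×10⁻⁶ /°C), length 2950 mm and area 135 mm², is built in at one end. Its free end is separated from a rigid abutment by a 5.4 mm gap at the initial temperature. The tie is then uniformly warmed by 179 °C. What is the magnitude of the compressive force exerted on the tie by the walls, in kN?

If the wall were absent the tie would grow by αΔT L = 17.1×10⁻⁶ × 179 × 2950 = 9.03 mm.
This exceeds the 5.4 mm gap, so the wall pushes back. The portion of expansion that must be recovered elastically is δ_free − gap = 9.03 − 5.4 = 3.63 mm.
Compatibility: PL/(AE) = 3.63 mm, so σ = P/A = E × (3.63/2950) = 140.3 MPa.
P = σA = 140.3 × 135 = 18.94 kN.

P ≈ 18.9 kN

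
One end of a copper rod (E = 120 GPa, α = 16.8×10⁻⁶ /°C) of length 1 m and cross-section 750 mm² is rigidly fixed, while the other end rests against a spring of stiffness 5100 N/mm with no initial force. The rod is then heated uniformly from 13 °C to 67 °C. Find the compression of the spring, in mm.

δ ≈ 0.859 mm

Free thermal expansion: δ_free = αΔT L = 16.8×10⁻⁶ × 54 × 1000 = 0.9072 mm.
Let P be the compressive force at the spring. The rod shortens elastically by PL/(AE) and the spring compresses by P/k; together these equal δ_free.
So P = δ_free / [L/(AE) + 1/k] = 0.9072 / [ 1000/(750×120×10³) + 1/(5100) ].
P = 0.9072 / 0.0002072 = 4379 N.
Spring compression = P/k = 4379/(5100) = 0.8585 mm.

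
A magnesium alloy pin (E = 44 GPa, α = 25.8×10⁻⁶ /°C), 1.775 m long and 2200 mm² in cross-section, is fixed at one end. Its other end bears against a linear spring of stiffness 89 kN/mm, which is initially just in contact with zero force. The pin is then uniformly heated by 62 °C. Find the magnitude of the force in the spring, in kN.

P ≈ 96 kN

If the spring were absent the pin would lengthen by αΔT L = 25.8×10⁻⁶ × 62 × 1775 = 2.839 mm.
With a force P in the spring, the elastic change of the pin is PL/(AE) and that of the spring is P/k; compatibility requires their sum to equal δ_free.
P [ L/(AE) + 1/k ] = δ_free → P [ 1775/(2200×44×10³) + 1/(89×10³) ] = 2.839.
P = 2.839 / 2.957×10⁻⁵ = 96010 N.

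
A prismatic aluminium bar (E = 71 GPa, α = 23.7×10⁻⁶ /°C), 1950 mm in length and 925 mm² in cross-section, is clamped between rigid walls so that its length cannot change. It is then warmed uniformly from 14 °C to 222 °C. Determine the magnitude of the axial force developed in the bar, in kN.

With zero net strain, σ = E·αΔT = 71 GPa × 23.7×10⁻⁶ × 208 = 350 MPa.
Axial force P = σA = 350 × 925 = 323800 N = 323.8 kN, compressive.

P ≈ 324 kN (compressive)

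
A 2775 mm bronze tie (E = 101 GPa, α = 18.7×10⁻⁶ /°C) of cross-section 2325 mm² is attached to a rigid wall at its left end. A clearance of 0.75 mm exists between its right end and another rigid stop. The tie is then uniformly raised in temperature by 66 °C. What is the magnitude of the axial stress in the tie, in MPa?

σ ≈ 97.4 MPa (compressive)

Unrestrained expansion: δ_free = αΔT L = 18.7×10⁻⁶ × 66 × 2775 = 3.425 mm.
After closing the 0.75 mm clearance, 3.425 − 0.75 = 2.675 mm of expansion remains to be suppressed by the wall.
That suppressed elongation corresponds to σ = E·Δ/L = 101×10³ × 2.675/2775 = 97.36 MPa.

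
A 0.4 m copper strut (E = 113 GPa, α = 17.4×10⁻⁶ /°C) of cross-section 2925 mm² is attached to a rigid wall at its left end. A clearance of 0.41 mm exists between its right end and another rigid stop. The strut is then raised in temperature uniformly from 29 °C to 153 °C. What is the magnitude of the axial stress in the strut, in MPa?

Unrestrained expansion: δ_free = αΔT L = 17.4×10⁻⁶ × 124 × 400 = 0.863 mm.
This exceeds the 0.41 mm gap, so the wall pushes back. The portion of expansion that must be recovered elastically is δ_free − gap = 0.863 − 0.41 = 0.453 mm.
That suppressed elongation corresponds to σ = E·Δ/L = 113×10³ × 0.453/400 = 128 MPa.

σ ≈ 128 MPa (compressive)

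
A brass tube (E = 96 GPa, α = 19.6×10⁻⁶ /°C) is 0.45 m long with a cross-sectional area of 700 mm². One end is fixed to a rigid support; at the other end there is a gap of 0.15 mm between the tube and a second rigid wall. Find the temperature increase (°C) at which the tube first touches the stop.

Contact occurs when the free expansion equals the gap: αΔT L = 0.15 mm.
ΔT = 0.15 / (19.6×10⁻⁶ × 450) = 17.01 °C.

ΔT ≈ 17 °C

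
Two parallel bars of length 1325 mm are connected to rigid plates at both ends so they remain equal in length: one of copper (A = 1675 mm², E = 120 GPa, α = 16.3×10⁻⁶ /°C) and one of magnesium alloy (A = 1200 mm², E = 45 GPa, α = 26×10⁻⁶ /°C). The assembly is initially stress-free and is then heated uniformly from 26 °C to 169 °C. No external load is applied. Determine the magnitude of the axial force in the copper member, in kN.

P ≈ 59 kN (tensile in the copper)

Equilibrium of a rigid end plate with no external load gives equal and opposite internal forces ±P in the two members. Since α_{magnesium alloy} > α_{copper}, heating drives the magnesium alloy into compression and the copper into tension.
Setting the final lengths equal and cancelling L: (α₁ − α₂)ΔT = P/(A₁E₁) + P/(A₂E₂).
|α₁ − α₂|·ΔT = 9.7×10⁻⁶ × 143 = 0.001387.
1/(A₁E₁) + 1/(A₂E₂) = 1/(1675×120×10³) + 1/(1200×45×10³) = 2.349×10⁻⁸ N⁻¹.
P = 0.001387 / 2.349×10⁻⁸ = 59040 N = 59.04 kN.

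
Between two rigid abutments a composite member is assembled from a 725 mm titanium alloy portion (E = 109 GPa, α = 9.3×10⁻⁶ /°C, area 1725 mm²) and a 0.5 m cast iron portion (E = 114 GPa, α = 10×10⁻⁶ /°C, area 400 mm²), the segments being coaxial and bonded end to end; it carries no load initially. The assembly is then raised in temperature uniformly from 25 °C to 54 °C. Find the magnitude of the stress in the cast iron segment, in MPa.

If the supports were absent, the total length change would be Σ αᵢΔT Lᵢ = 9.3×10⁻⁶×29×725 + 10×10⁻⁶×29×500 = 0.3405 mm.
Since the ends are fixed, an axial force P builds up, equal in every segment, with P · Σ Lᵢ/(AᵢEᵢ) = δ_free.
The series flexibility is Σ Lᵢ/(AᵢEᵢ) = 725/(1725×109×10³) + 500/(400×114×10³) = 1.482×10⁻⁵ mm/N.
Hence P = δ_free / Σ(L/AE) = 0.3405/1.482×10⁻⁵ = 22.98 kN (compressive).
σ_{cast iron} = P / A = 22980 / 400 = 57.44 MPa.

σ ≈ 57.4 MPa (compressive)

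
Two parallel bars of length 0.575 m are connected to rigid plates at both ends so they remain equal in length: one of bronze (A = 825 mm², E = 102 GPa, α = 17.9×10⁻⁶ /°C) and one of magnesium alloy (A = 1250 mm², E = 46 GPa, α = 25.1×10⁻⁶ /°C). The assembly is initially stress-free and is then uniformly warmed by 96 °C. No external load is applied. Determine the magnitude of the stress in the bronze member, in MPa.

Equilibrium of a rigid end plate with no external load gives equal and opposite internal forces ±P in the two members. Since α_{magnesium alloy} > α_{bronze}, heating drives the magnesium alloy into compression and the bronze into tension.
Equating the net (thermal + elastic) strains gives |α₁ − α₂|·ΔT = P·[1/(A₁E₁) + 1/(A₂E₂)].
|α₁ − α₂|·ΔT = 7.2×10⁻⁶ × 96 = 0.0006912.
1/(A₁E₁) + 1/(A₂E₂) = 1/(825×102×10³) + 1/(1250×46×10³) = 2.927×10⁻⁸ N⁻¹.
So P = 0.0006912 / 2.927×10⁻⁸ = 23.61 kN.
σ_{bronze} = P/A₁ = 23610/825 = 28.62 MPa, tensile.

σ ≈ 28.6 MPa (tensile)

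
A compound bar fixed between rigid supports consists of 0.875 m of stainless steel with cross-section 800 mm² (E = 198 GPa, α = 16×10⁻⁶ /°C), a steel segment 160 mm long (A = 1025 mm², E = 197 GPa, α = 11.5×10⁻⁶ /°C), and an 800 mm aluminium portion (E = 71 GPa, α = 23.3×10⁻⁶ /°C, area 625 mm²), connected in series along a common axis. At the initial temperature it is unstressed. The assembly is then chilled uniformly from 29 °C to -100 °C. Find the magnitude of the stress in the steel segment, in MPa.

σ ≈ 178 MPa (tensile)

If the supports were absent, the total length change would be Σ αᵢΔT Lᵢ = 16×10⁻⁶×129×875 + 11.5×10⁻⁶×129×160 + 23.3×10⁻⁶×129×800 = 4.448 mm.
Since the ends are fixed, an axial force P builds up, equal in every segment, with P · Σ Lᵢ/(AᵢEᵢ) = δ_free.
Σ Lᵢ/(AᵢEᵢ) = 875/(800×198×10³) + 160/(1025×197×10³) + 800/(625×71×10³) = 2.434×10⁻⁵ mm/N.
So P = 4.448 / 2.434×10⁻⁵ = 182.7 kN, tensile.
σ_{steel} = P / A = 182700 / 1025 = 178.3 MPa.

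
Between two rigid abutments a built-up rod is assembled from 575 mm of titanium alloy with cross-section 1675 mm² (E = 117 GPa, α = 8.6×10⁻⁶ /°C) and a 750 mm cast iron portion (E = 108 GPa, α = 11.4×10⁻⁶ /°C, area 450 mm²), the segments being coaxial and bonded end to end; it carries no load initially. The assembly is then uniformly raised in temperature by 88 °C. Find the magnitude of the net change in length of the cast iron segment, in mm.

|ΔL| ≈ 0.245 mm

Free thermal expansion of the whole bar: Σ αᵢΔT Lᵢ = 8.6×10⁻⁶×88×575 + 11.4×10⁻⁶×88×750 = 1.188 mm.
The rigid supports impose zero overall length change; the single axial force P common to all segments must satisfy P Σ Lᵢ/(AᵢEᵢ) = δ_free.
The series flexibility is Σ Lᵢ/(AᵢEᵢ) = 575/(1675×117×10³) + 750/(450×108×10³) = 1.837×10⁻⁵ mm/N.
Hence P = δ_free / Σ(L/AE) = 1.188/1.837×10⁻⁵ = 64.66 kN (compressive).
For the cast iron segment, free thermal change = 11.4×10⁻⁶×88×750 = 0.7524 mm and elastic change from P = 64660×750/(450×108×10³) = 0.9978 mm; these oppose, so the net change is 0.245 mm (segment shortens).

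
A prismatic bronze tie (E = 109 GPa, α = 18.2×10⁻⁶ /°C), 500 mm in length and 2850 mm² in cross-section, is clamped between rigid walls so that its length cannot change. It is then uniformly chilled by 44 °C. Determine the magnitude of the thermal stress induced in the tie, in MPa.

σ ≈ 87.3 MPa (tensile)

The supports are rigid, so the total axial strain is zero. The restrained thermal strain is ε = αΔT = 18.2×10⁻⁶ × 44 = 800.8×10⁻⁶.
The stress required to suppress this strain is σ = Eε = 109×10³ × 800.8×10⁻⁶ = 87.29 MPa, tensile since the tie is trying to contract.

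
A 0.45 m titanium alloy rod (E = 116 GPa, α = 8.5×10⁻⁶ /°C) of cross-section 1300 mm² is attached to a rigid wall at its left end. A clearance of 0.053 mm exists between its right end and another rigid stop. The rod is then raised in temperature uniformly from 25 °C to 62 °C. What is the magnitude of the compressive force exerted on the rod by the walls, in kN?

Free thermal elongation = αΔT L = 8.5×10⁻⁶ × 37 × 450 = 0.1415 mm.
After closing the 0.053 mm clearance, 0.1415 − 0.053 = 0.08853 mm of expansion remains to be suppressed by the wall.
Compatibility: PL/(AE) = 0.08853 mm, so σ = P/A = E × (0.08853/450) = 22.82 MPa.
Force on the wall = σA = 22.82 × 1300 mm² = 29.67 kN.

P ≈ 29.7 kN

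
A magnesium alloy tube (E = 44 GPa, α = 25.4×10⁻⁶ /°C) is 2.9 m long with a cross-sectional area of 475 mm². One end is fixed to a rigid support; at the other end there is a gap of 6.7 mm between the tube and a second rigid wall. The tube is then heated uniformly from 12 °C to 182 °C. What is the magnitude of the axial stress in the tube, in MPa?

σ ≈ 88.3 MPa (compressive)

If the wall were absent the tube would grow by αΔT L = 25.4×10⁻⁶ × 170 × 2900 = 12.52 mm.
After closing the 6.7 mm clearance, 12.52 − 6.7 = 5.822 mm of expansion remains to be suppressed by the wall.
Compatibility: PL/(AE) = 5.822 mm, so σ = P/A = E × (5.822/2900) = 88.34 MPa.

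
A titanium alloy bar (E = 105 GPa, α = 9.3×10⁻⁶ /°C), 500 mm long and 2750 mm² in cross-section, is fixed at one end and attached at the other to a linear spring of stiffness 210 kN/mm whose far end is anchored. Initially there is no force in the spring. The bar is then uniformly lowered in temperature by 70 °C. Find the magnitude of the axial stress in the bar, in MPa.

If the spring were absent the bar would shorten by αΔT L = 9.3×10⁻⁶ × 70 × 500 = 0.3255 mm.
With a force P in the spring, the elastic change of the bar is PL/(AE) and that of the spring is P/k; compatibility requires their sum to equal δ_free.
So P = δ_free / [L/(AE) + 1/k] = 0.3255 / [ 500/(2750×105×10³) + 1/(210×10³) ].
P = 0.3255 / 6.494×10⁻⁶ = 50130 N.
σ = P/A = 50130/2750 = 18.23 MPa.

σ ≈ 18.2 MPa (tensile)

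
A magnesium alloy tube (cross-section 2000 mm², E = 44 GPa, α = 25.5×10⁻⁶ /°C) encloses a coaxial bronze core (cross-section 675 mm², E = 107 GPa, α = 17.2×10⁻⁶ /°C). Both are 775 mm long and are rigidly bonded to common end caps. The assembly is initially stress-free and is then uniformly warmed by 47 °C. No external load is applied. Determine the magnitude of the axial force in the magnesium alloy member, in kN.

The magnesium alloy has the larger α, so on heating it would change length more than the bronze if both were free. The rigid plates force a common final length, so the magnesium alloy is put into compression and the bronze into tension, with equal and opposite forces P (no external load).
Compatibility of the two members (thermal + elastic change equal): (α₁ − α₂)ΔT = P·[1/(A₁E₁) + 1/(A₂E₂)].
|α₁ − α₂|·ΔT = 8.3×10⁻⁶ × 47 = 0.0003901.
1/(A₁E₁) + 1/(A₂E₂) = 1/(2000×44×10³) + 1/(675×107×10³) = 2.521×10⁻⁸ N⁻¹.
So P = 0.0003901 / 2.521×10⁻⁸ = 15.47 kN.

P ≈ 15.5 kN (compressive in the magnesium alloy)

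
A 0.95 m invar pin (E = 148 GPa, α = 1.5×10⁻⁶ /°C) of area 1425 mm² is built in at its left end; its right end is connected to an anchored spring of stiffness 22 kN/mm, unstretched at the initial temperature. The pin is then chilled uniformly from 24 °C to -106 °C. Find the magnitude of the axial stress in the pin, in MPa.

σ ≈ 2.6 MPa (tensile)

Free thermal contraction: δ_free = αΔT L = 1.5×10⁻⁶ × 130 × 950 = 0.1852 mm.
With a force P in the spring, the elastic change of the pin is PL/(AE) and that of the spring is P/k; compatibility requires their sum to equal δ_free.
P [ L/(AE) + 1/k ] = δ_free → P [ 950/(1425×148×10³) + 1/(22×10³) ] = 0.1852.
P = 0.1852 / 4.996×10⁻⁵ = 3708 N.
σ = P/A = 3708/1425 = 2.602 MPa.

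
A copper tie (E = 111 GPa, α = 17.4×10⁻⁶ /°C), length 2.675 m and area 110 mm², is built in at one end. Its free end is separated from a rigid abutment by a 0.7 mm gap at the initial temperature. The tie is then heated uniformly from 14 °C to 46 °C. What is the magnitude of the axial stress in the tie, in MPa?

σ ≈ 32.8 MPa (compressive)

If the wall were absent the tie would grow by αΔT L = 17.4×10⁻⁶ × 32 × 2675 = 1.489 mm.
This exceeds the 0.7 mm gap, so the wall pushes back. The portion of expansion that must be recovered elastically is δ_free − gap = 1.489 − 0.7 = 0.7894 mm.
So σ = E(δ_free − g)/L = 111×10³ × 0.7894/2675 = 32.76 MPa.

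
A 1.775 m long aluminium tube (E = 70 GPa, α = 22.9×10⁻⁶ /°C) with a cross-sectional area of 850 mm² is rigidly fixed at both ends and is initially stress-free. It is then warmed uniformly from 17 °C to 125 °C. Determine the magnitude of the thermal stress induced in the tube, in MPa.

With length fixed, the mechanical strain must cancel the thermal strain αΔT = 22.9×10⁻⁶ × 108 = 2473.2×10⁻⁶.
Hence σ = E·αΔT = 70×10³ × 2473.2×10⁻⁶ = 173.1 MPa, compressive.

σ ≈ 173 MPa (compressive)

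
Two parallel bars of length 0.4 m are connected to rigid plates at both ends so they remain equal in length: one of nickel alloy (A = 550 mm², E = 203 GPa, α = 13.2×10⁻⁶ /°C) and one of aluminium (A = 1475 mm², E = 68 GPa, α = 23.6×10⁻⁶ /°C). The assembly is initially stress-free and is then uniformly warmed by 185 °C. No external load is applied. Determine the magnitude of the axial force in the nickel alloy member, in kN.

The aluminium has the larger α, so on heating it would change length more than the nickel alloy if both were free. The rigid plates force a common final length, so the aluminium is put into compression and the nickel alloy into tension, with equal and opposite forces P (no external load).
Equating the net (thermal + elastic) strains gives |α₁ − α₂|·ΔT = P·[1/(A₁E₁) + 1/(A₂E₂)].
|α₁ − α₂|·ΔT = 10.4×10⁻⁶ × 185 = 0.001924.
1/(A₁E₁) + 1/(A₂E₂) = 1/(550×203×10³) + 1/(1475×68×10³) = 1.893×10⁻⁸ N⁻¹.
So P = 0.001924 / 1.893×10⁻⁸ = 101.7 kN.

P ≈ 102 kN (tensile in the nickel alloy)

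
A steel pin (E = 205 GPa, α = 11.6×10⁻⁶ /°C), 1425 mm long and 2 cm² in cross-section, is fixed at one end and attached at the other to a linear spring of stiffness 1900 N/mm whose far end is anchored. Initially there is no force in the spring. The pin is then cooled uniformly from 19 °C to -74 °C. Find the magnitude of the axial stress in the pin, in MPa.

Free thermal contraction: δ_free = αΔT L = 11.6×10⁻⁶ × 93 × 1425 = 1.537 mm.
With a force P in the spring, the elastic change of the pin is PL/(AE) and that of the spring is P/k; compatibility requires their sum to equal δ_free.
So P = δ_free / [L/(AE) + 1/k] = 1.537 / [ 1425/(200×205×10³) + 1/(1900) ].
P = 1.537 / 0.0005611 = 2740 N.
σ = P/A = 2740/200 = 13.7 MPa.

σ ≈ 13.7 MPa (tensile)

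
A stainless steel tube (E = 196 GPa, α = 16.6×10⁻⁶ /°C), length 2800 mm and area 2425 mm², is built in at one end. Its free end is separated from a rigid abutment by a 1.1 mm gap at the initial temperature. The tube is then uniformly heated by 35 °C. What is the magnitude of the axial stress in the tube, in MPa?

Unrestrained expansion: δ_free = αΔT L = 16.6×10⁻⁶ × 35 × 2800 = 1.627 mm.
The gap closes (δ_free > 1.1 mm) and the wall then resists a further 1.627 − 1.1 = 0.5268 mm of expansion.
That suppressed elongation corresponds to σ = E·Δ/L = 196×10³ × 0.5268/2800 = 36.88 MPa.

σ ≈ 36.9 MPa (compressive)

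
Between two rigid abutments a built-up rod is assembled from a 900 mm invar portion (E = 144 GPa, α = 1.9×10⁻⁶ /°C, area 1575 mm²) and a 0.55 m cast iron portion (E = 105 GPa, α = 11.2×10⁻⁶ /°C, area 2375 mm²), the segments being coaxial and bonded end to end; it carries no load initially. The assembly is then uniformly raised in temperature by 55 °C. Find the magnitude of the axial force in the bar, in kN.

P ≈ 70.1 kN (compressive)

Free thermal expansion of the whole bar: Σ αᵢΔT Lᵢ = 1.9×10⁻⁶×55×900 + 11.2×10⁻⁶×55×550 = 0.4328 mm.
Since the ends are fixed, an axial force P builds up, equal in every segment, with P · Σ Lᵢ/(AᵢEᵢ) = δ_free.
The series flexibility is Σ Lᵢ/(AᵢEᵢ) = 900/(1575×144×10³) + 550/(2375×105×10³) = 6.174×10⁻⁶ mm/N.
So P = 0.4328 / 6.174×10⁻⁶ = 70.11 kN, compressive.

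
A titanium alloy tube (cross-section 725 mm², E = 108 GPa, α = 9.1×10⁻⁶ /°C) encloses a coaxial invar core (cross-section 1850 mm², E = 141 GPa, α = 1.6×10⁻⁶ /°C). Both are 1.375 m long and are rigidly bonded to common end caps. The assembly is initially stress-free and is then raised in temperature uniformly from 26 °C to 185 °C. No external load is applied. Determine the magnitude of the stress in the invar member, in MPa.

σ ≈ 38.8 MPa (tensile)

Equilibrium of a rigid end plate with no external load gives equal and opposite internal forces ±P in the two members. Since α_{titanium alloy} > α_{invar}, heating drives the titanium alloy into compression and the invar into tension.
Equating the net (thermal + elastic) strains gives |α₁ − α₂|·ΔT = P·[1/(A₁E₁) + 1/(A₂E₂)].
|α₁ − α₂|·ΔT = 7.5×10⁻⁶ × 159 = 0.001192.
1/(A₁E₁) + 1/(A₂E₂) = 1/(725×108×10³) + 1/(1850×141×10³) = 1.661×10⁻⁸ N⁻¹.
P = 0.001192 / 1.661×10⁻⁸ = 71820 N = 71.82 kN.
σ_{invar} = P/A₂ = 71820/1850 = 38.82 MPa, tensile.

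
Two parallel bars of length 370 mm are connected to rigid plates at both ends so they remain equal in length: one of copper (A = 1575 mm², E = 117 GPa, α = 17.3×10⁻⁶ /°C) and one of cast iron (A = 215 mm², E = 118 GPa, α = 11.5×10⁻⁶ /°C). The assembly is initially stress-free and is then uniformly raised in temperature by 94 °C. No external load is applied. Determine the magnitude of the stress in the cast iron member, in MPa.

σ ≈ 56.5 MPa (tensile)

The copper has the larger α, so on heating it would change length more than the cast iron if both were free. The rigid plates force a common final length, so the copper is put into compression and the cast iron into tension, with equal and opposite forces P (no external load).
Setting the final lengths equal and cancelling L: (α₁ − α₂)ΔT = P/(A₁E₁) + P/(A₂E₂).
|α₁ − α₂|·ΔT = 5.8×10⁻⁶ × 94 = 0.0005452.
1/(A₁E₁) + 1/(A₂E₂) = 1/(1575×117×10³) + 1/(215×118×10³) = 4.484×10⁻⁸ N⁻¹.
So P = 0.0005452 / 4.484×10⁻⁸ = 12.16 kN.
σ_{cast iron} = P/A₂ = 12160/215 = 56.55 MPa, tensile.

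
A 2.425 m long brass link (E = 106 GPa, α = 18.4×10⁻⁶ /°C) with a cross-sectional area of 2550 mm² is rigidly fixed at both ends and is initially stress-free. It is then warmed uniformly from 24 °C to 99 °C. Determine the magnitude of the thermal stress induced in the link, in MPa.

σ ≈ 146 MPa (compressive)

The supports are rigid, so the total axial strain is zero. The restrained thermal strain is ε = αΔT = 18.4×10⁻⁶ × 75 = 1380×10⁻⁶.
σ = EαΔT = 106×10³ × 18.4×10⁻⁶ × 75 = 146.3 MPa (compressive; the link is trying to expand).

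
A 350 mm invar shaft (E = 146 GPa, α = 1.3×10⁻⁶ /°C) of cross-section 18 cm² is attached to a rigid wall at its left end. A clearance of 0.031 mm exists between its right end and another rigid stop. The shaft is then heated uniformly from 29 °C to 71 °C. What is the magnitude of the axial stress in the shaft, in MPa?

σ ≈ 0 MPa

Free thermal elongation = αΔT L = 1.3×10⁻⁶ × 42 × 350 = 0.01911 mm.
This is smaller than the 0.031 mm clearance, so the shaft expands freely without reaching the stop — the stress is zero.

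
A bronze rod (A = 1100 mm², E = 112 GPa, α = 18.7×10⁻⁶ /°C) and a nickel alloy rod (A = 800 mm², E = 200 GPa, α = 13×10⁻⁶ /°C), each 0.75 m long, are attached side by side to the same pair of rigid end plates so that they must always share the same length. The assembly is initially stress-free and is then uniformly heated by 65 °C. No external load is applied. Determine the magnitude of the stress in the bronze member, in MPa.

σ ≈ 23.4 MPa (compressive)

The bronze has the larger α, so on heating it would change length more than the nickel alloy if both were free. The rigid plates force a common final length, so the bronze is put into compression and the nickel alloy into tension, with equal and opposite forces P (no external load).
Equating the net (thermal + elastic) strains gives |α₁ − α₂|·ΔT = P·[1/(A₁E₁) + 1/(A₂E₂)].
|α₁ − α₂|·ΔT = 5.7×10⁻⁶ × 65 = 0.0003705.
1/(A₁E₁) + 1/(A₂E₂) = 1/(1100×112×10³) + 1/(800×200×10³) = 1.437×10⁻⁸ N⁻¹.
So P = 0.0003705 / 1.437×10⁻⁸ = 25.79 kN.
σ_{bronze} = P/A₁ = 25790/1100 = 23.44 MPa, compressive.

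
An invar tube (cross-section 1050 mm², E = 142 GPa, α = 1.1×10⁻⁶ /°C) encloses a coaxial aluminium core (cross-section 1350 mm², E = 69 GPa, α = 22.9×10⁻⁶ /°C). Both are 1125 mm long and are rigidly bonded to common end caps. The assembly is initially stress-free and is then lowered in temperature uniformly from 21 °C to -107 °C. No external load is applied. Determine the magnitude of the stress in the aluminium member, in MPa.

σ ≈ 119 MPa (tensile)

The aluminium has the larger α, so on cooling it would change length more than the invar if both were free. The rigid plates force a common final length, so the aluminium is put into tension and the invar into compression, with equal and opposite forces P (no external load).
Setting the final lengths equal and cancelling L: (α₁ − α₂)ΔT = P/(A₁E₁) + P/(A₂E₂).
|α₁ − α₂|·ΔT = 21.8×10⁻⁶ × 128 = 0.00279.
1/(A₁E₁) + 1/(A₂E₂) = 1/(1050×142×10³) + 1/(1350×69×10³) = 1.744×10⁻⁸ N⁻¹.
So P = 0.00279 / 1.744×10⁻⁸ = 160 kN.
σ_{aluminium} = P/A₂ = 160000/1350 = 118.5 MPa, tensile.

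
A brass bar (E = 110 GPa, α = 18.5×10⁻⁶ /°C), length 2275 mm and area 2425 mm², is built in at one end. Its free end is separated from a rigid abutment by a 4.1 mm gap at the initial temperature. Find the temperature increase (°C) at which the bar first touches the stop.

The gap closes when αΔT L = 4.1 mm, since the bar is still unstressed at that instant.
ΔT = 4.1 / (18.5×10⁻⁶ × 2275) = 97.42 °C.

ΔT ≈ 97.4 °C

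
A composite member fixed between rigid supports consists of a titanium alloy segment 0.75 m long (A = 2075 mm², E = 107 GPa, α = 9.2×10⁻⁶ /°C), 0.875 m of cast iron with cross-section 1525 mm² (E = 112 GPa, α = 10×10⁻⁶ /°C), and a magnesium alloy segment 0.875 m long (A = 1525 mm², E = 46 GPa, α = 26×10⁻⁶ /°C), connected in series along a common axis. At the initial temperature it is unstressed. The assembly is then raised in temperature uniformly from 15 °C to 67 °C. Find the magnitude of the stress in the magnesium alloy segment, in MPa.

σ ≈ 62.4 MPa (compressive)

If the supports were absent, the total length change would be Σ αᵢΔT Lᵢ = 9.2×10⁻⁶×52×750 + 10×10⁻⁶×52×875 + 26×10⁻⁶×52×875 = 1.997 mm.
Since the ends are fixed, an axial force P builds up, equal in every segment, with P · Σ Lᵢ/(AᵢEᵢ) = δ_free.
Σ Lᵢ/(AᵢEᵢ) = 750/(2075×107×10³) + 875/(1525×112×10³) + 875/(1525×46×10³) = 2.097×10⁻⁵ mm/N.
P = 1.997 / 2.097×10⁻⁵ = 95200 N = 95.2 kN, compressive.
σ_{magnesium alloy} = P / A = 95200 / 1525 = 62.43 MPa.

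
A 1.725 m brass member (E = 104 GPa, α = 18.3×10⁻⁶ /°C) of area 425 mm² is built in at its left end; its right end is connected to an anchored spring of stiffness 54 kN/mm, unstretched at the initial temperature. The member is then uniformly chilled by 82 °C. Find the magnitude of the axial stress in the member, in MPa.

σ ≈ 106 MPa (tensile)

The unrestrained thermal change is αΔT L = 18.3×10⁻⁶ × 82 × 1725 = 2.589 mm.
Let P be the tensile force in the spring. The member extends elastically by PL/(AE) and the spring stretches by P/k; together these equal δ_free.
P [ L/(AE) + 1/k ] = δ_free → P [ 1725/(425×104×10³) + 1/(54×10³) ] = 2.589.
P = 2.589 / 5.755×10⁻⁵ = 44980 N.
σ = P/A = 44980/425 = 105.8 MPa.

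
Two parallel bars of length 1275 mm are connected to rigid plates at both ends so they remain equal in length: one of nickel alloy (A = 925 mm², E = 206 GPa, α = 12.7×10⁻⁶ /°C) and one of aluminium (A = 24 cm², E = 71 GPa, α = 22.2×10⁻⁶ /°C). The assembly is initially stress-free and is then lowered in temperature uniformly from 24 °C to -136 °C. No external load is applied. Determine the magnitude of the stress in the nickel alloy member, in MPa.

Both members must finish at the same length. With the larger α, the aluminium tends to over-contract; the plates restrain it, putting the aluminium in tension and the nickel alloy in compression. With no external load the two internal forces are equal and opposite, magnitude P.
Equating the net (thermal + elastic) strains gives |α₁ − α₂|·ΔT = P·[1/(A₁E₁) + 1/(A₂E₂)].
|α₁ − α₂|·ΔT = 9.5×10⁻⁶ × 160 = 0.00152.
1/(A₁E₁) + 1/(A₂E₂) = 1/(925×206×10³) + 1/(2400×71×10³) = 1.112×10⁻⁸ N⁻¹.
So P = 0.00152 / 1.112×10⁻⁸ = 136.7 kN.
σ_{nickel alloy} = P/A₁ = 136700/925 = 147.8 MPa, compressive.

σ ≈ 148 MPa (compressive)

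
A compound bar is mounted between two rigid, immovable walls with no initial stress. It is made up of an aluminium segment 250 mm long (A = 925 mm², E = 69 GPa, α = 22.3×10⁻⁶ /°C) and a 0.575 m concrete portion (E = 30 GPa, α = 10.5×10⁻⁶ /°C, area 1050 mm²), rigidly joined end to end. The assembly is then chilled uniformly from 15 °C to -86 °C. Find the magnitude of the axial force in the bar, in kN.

P ≈ 52.9 kN (tensile)

With the walls removed the bar would change length by δ_free = Σ αᵢΔT Lᵢ = 22.3×10⁻⁶×101×250 + 10.5×10⁻⁶×101×575 = 1.173 mm.
The rigid supports impose zero overall length change; the single axial force P common to all segments must satisfy P Σ Lᵢ/(AᵢEᵢ) = δ_free.
Σ Lᵢ/(AᵢEᵢ) = 250/(925×69×10³) + 575/(1050×30×10³) = 2.217×10⁻⁵ mm/N.
P = 1.173 / 2.217×10⁻⁵ = 52900 N = 52.9 kN, tensile.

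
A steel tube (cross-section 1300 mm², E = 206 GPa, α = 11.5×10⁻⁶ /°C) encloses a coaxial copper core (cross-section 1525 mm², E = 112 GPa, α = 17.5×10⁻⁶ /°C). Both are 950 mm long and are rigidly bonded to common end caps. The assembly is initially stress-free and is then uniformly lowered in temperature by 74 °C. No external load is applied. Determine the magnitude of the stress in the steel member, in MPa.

Both members must finish at the same length. With the larger α, the copper tends to over-contract; the plates restrain it, putting the copper in tension and the steel in compression. With no external load the two internal forces are equal and opposite, magnitude P.
Compatibility of the two members (thermal + elastic change equal): (α₁ − α₂)ΔT = P·[1/(A₁E₁) + 1/(A₂E₂)].
|α₁ − α₂|·ΔT = 6×10⁻⁶ × 74 = 0.000444.
1/(A₁E₁) + 1/(A₂E₂) = 1/(1300×206×10³) + 1/(1525×112×10³) = 9.589×10⁻⁹ N⁻¹.
So P = 0.000444 / 9.589×10⁻⁹ = 46.3 kN.
σ_{steel} = P/A₁ = 46300/1300 = 35.62 MPa, compressive.

σ ≈ 35.6 MPa (compressive)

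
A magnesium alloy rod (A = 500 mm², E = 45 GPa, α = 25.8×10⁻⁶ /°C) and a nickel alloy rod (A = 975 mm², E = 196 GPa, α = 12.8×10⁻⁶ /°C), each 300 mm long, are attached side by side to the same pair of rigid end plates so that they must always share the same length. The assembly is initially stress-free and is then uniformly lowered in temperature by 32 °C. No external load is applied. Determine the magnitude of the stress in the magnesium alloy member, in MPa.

σ ≈ 16.7 MPa (tensile)

Both members must finish at the same length. With the larger α, the magnesium alloy tends to over-contract; the plates restrain it, putting the magnesium alloy in tension and the nickel alloy in compression. With no external load the two internal forces are equal and opposite, magnitude P.
Setting the final lengths equal and cancelling L: (α₁ − α₂)ΔT = P/(A₁E₁) + P/(A₂E₂).
|α₁ − α₂|·ΔT = 13×10⁻⁶ × 32 = 0.000416.
1/(A₁E₁) + 1/(A₂E₂) = 1/(500×45×10³) + 1/(975×196×10³) = 4.968×10⁻⁸ N⁻¹.
P = 0.000416 / 4.968×10⁻⁸ = 8374 N = 8.374 kN.
σ_{magnesium alloy} = P/A₁ = 8374/500 = 16.75 MPa, tensile.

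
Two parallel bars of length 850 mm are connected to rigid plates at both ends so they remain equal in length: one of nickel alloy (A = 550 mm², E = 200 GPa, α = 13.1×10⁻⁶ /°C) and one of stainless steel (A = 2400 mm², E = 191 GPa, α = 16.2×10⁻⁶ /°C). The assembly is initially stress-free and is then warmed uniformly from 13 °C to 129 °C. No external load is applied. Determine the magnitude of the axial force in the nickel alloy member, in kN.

P ≈ 31.9 kN (tensile in the nickel alloy)

Equilibrium of a rigid end plate with no external load gives equal and opposite internal forces ±P in the two members. Since α_{stainless steel} > α_{nickel alloy}, heating drives the stainless steel into compression and the nickel alloy into tension.
Setting the final lengths equal and cancelling L: (α₁ − α₂)ΔT = P/(A₁E₁) + P/(A₂E₂).
|α₁ − α₂|·ΔT = 3.1×10⁻⁶ × 116 = 0.0003596.
1/(A₁E₁) + 1/(A₂E₂) = 1/(550×200×10³) + 1/(2400×191×10³) = 1.127×10⁻⁸ N⁻¹.
So P = 0.0003596 / 1.127×10⁻⁸ = 31.9 kN.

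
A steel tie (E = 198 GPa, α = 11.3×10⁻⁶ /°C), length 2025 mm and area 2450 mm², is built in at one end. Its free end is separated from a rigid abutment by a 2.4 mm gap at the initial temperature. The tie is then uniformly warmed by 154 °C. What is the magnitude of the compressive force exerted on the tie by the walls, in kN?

P ≈ 269 kN

Unrestrained expansion: δ_free = αΔT L = 11.3×10⁻⁶ × 154 × 2025 = 3.524 mm.
After closing the 2.4 mm clearance, 3.524 − 2.4 = 1.124 mm of expansion remains to be suppressed by the wall.
So σ = E(δ_free − g)/L = 198×10³ × 1.124/2025 = 109.9 MPa.
Force on the wall = σA = 109.9 × 2450 mm² = 269.2 kN.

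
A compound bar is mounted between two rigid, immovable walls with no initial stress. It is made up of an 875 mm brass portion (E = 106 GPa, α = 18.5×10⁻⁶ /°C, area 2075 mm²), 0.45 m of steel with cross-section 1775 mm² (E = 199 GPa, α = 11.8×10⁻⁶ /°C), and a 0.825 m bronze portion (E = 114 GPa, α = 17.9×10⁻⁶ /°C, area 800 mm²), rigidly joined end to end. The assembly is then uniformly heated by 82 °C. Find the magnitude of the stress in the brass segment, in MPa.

σ ≈ 100 MPa (compressive)

Free thermal expansion of the whole bar: Σ αᵢΔT Lᵢ = 18.5×10⁻⁶×82×875 + 11.8×10⁻⁶×82×450 + 17.9×10⁻⁶×82×825 = 2.974 mm.
The walls prevent any net length change, so an axial force P (same in every segment) develops. Compatibility: P · Σ Lᵢ/(AᵢEᵢ) = δ_free.
The series flexibility is Σ Lᵢ/(AᵢEᵢ) = 875/(2075×106×10³) + 450/(1775×199×10³) + 825/(800×114×10³) = 1.43×10⁻⁵ mm/N.
P = 2.974 / 1.43×10⁻⁵ = 208000 N = 208 kN, compressive.
σ_{brass} = P / A = 208000 / 2075 = 100.2 MPa.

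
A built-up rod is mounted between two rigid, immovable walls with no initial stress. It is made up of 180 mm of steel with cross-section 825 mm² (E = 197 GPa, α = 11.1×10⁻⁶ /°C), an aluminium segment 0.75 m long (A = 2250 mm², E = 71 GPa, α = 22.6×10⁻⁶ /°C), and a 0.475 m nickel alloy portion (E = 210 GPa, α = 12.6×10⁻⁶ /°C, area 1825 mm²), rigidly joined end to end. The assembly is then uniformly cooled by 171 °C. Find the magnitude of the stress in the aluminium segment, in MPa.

σ ≈ 269 MPa (tensile)

Free thermal contraction of the whole bar: Σ αᵢΔT Lᵢ = 11.1×10⁻⁶×171×180 + 22.6×10⁻⁶×171×750 + 12.6×10⁻⁶×171×475 = 4.264 mm.
Since the ends are fixed, an axial force P builds up, equal in every segment, with P · Σ Lᵢ/(AᵢEᵢ) = δ_free.
Σ Lᵢ/(AᵢEᵢ) = 180/(825×197×10³) + 750/(2250×71×10³) + 475/(1825×210×10³) = 7.042×10⁻⁶ mm/N.
Hence P = δ_free / Σ(L/AE) = 4.264/7.042×10⁻⁶ = 605.5 kN (tensile).
σ_{aluminium} = P / A = 605500 / 2250 = 269.1 MPa.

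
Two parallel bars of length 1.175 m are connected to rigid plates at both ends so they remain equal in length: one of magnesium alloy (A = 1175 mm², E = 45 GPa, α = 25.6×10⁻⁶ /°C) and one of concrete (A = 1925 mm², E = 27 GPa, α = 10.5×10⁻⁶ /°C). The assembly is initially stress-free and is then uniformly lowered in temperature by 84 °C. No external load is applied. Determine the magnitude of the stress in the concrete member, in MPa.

Both members must finish at the same length. With the larger α, the magnesium alloy tends to over-contract; the plates restrain it, putting the magnesium alloy in tension and the concrete in compression. With no external load the two internal forces are equal and opposite, magnitude P.
Equating the net (thermal + elastic) strains gives |α₁ − α₂|·ΔT = P·[1/(A₁E₁) + 1/(A₂E₂)].
|α₁ − α₂|·ΔT = 15.1×10⁻⁶ × 84 = 0.001268.
1/(A₁E₁) + 1/(A₂E₂) = 1/(1175×45×10³) + 1/(1925×27×10³) = 3.815×10⁻⁸ N⁻¹.
So P = 0.001268 / 3.815×10⁻⁸ = 33.25 kN.
σ_{concrete} = P/A₂ = 33250/1925 = 17.27 MPa, compressive.

σ ≈ 17.3 MPa (compressive)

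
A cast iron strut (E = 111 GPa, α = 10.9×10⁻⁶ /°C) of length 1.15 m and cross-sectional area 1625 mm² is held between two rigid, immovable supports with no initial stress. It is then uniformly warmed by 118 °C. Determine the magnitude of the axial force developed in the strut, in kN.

P ≈ 232 kN (compressive)

The ends cannot move, so σ = EαΔT = 111×10³ × 10.9×10⁻⁶ × 118 = 142.8 MPa.
Then P = σA = 142.8 × 1625 mm² = 232 kN, compressive.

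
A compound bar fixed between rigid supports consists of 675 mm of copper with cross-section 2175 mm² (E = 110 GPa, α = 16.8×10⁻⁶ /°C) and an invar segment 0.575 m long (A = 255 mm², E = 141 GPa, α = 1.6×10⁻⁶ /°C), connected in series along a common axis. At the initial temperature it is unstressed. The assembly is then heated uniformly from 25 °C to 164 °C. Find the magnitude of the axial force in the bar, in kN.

P ≈ 90.6 kN (compressive)

Free thermal expansion of the whole bar: Σ αᵢΔT Lᵢ = 16.8×10⁻⁶×139×675 + 1.6×10⁻⁶×139×575 = 1.704 mm.
Since the ends are fixed, an axial force P builds up, equal in every segment, with P · Σ Lᵢ/(AᵢEᵢ) = δ_free.
The series flexibility is Σ Lᵢ/(AᵢEᵢ) = 675/(2175×110×10³) + 575/(255×141×10³) = 1.881×10⁻⁵ mm/N.
So P = 1.704 / 1.881×10⁻⁵ = 90.58 kN, compressive.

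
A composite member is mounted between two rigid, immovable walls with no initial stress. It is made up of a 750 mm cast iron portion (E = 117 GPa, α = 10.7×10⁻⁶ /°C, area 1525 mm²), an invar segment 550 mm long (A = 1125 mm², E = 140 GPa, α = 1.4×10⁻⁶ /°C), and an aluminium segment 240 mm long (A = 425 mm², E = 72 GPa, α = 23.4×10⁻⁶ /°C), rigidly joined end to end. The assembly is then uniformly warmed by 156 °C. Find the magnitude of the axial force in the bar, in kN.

Free thermal expansion of the whole bar: Σ αᵢΔT Lᵢ = 10.7×10⁻⁶×156×750 + 1.4×10⁻⁶×156×550 + 23.4×10⁻⁶×156×240 = 2.248 mm.
The walls prevent any net length change, so an axial force P (same in every segment) develops. Compatibility: P · Σ Lᵢ/(AᵢEᵢ) = δ_free.
Σ Lᵢ/(AᵢEᵢ) = 750/(1525×117×10³) + 550/(1125×140×10³) + 240/(425×72×10³) = 1.554×10⁻⁵ mm/N.
P = 2.248 / 1.554×10⁻⁵ = 144700 N = 144.7 kN, compressive.

P ≈ 145 kN (compressive)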